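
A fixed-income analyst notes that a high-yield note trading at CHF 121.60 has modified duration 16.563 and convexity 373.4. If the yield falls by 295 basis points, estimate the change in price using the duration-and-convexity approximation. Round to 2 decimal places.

+CHF 79.17

Duration effect: -D_mod·Δy = -16.563 × (-0.0295) = +0.4886085
Convexity effect: ½·C·(Δy)² = 0.5 × 373.4 × (-0.0295)² = +0.162475675
ΔP/P ≈ +0.4886085 + 0.162475675 = +0.651084175
ΔP ≈ 121.60 × (+0.651084175) = +79.17183568.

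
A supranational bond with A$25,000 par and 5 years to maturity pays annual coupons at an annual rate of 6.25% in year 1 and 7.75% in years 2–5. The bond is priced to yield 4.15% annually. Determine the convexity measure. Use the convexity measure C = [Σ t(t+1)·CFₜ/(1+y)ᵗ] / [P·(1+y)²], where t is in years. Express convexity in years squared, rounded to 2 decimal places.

With y = 0.0415:
  t   CF        PV=CF/(1+0.0415)^t    t·PV        t(t+1)·PV
  1     1,562.50     1,500.2400     1,500.2400       3,000.4801
  2     1,937.50     1,786.1715     3,572.3431      10,717.0292
  3     1,937.50     1,714.9991     5,144.9972      20,579.9888
  4     1,937.50     1,646.6626     6,586.6503      32,933.2514
  5    26,937.50    21,981.6818   109,908.4088     659,450.4528
  Σ                 28,629.7550   126,712.6394     726,681.2023
P = 28,629.7550.
Convexity = Σ t(t+1)·PV / [P·(1+y)²] = 726,681.2023 / (28,629.7550 × 1.084722) = 23.39956.

23.40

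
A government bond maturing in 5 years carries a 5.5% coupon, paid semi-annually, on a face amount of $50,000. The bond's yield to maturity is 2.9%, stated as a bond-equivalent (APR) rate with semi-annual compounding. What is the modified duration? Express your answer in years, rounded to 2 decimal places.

Periodic yield y = 0.0145. First find Macaulay duration:
  t   CF        PV=CF/(1+0.0145)^t    t·PV
  1     1,375.00     1,355.3475     1,355.3475
  2     1,375.00     1,335.9758     2,671.9516
  3     1,375.00     1,316.8810     3,950.6431
  4     1,375.00     1,298.0592     5,192.2367
  5     1,375.00     1,279.5063     6,397.5317
  6     1,375.00     1,261.2187     7,567.3120
  7     1,375.00     1,243.1924     8,702.3466
  8     1,375.00     1,225.4237     9,803.3899
  9     1,375.00     1,207.9091    10,871.1815
  10   51,375.00    44,486.8157   444,868.1575
  Σ                 56,010.3294   501,380.0981
P = 56,010.3294; Macaulay duration = 501,380.0981 / 56,010.3294 = 8.95156 half-year periods = 4.47578 years.
Modified duration = D_Mac / (1 + y) = 4.47578 / 1.0145 = 4.41181 years.

4.41 years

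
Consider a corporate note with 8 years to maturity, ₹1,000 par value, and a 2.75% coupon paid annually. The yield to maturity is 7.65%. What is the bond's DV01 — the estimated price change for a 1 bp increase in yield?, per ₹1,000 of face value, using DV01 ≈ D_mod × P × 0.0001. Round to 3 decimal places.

Periodic yield y = 0.0765.
  t   CF        PV=CF/(1+0.0765)^t    t·PV
  1        27.50        25.5458        25.5458
  2        27.50        23.7304        47.4608
  3        27.50        22.0440        66.1320
  4        27.50        20.4775        81.9099
  5        27.50        19.0223        95.1114
  6        27.50        17.6705       106.0229
  7        27.50        16.4148       114.9033
  8     1,027.50       569.7306     4,557.8449
  Σ                    714.6358     5,094.9310
P = 714.6358; D_Mac = 7.12941 yrs; D_mod = 6.62277 yrs.
DV01 ≈ 6.62277 × 714.6358 × 0.0001 = 0.473287.

₹0.473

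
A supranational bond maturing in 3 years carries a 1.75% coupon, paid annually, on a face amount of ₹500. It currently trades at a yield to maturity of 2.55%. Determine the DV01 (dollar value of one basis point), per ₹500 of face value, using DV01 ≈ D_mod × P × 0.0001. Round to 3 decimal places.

Periodic yield y = 0.0255.
  t   CF        PV=CF/(1+0.0255)^t    t·PV
  1         8.75         8.5324         8.5324
  2         8.75         8.3203        16.6405
  3       508.75       471.7343     1,415.2028
  Σ                    488.5870     1,440.3757
P = 488.5870; D_Mac = 2.94804 yrs; D_mod = 2.87474 yrs.
DV01 ≈ 2.87474 × 488.5870 × 0.0001 = 0.140456.

₹0.140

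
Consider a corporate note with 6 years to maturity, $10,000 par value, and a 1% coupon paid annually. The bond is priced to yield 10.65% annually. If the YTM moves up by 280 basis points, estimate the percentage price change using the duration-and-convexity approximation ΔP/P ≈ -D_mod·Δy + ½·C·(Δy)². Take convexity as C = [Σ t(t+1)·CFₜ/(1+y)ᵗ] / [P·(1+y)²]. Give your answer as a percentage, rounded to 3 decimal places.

With y = 0.1065:
  t   CF        PV=CF/(1+0.1065)^t    t·PV        t(t+1)·PV
  1       100.00        90.3751        90.3751         180.7501
  2       100.00        81.6765       163.3530         490.0591
  3       100.00        73.8152       221.4456         885.7823
  4       100.00        66.7105       266.8421       1,334.2104
  5       100.00        60.2897       301.4484       1,808.6901
  6    10,100.00     5,503.1692    33,019.0151     231,133.1056
  Σ                  5,876.0361    34,062.4792     235,832.5975
P = 5,876.0361; D_Mac = 5.79685 yrs; D_mod = 5.23890 yrs; C = 32.78057.
Duration effect: -5.23890 × (+0.028) = -0.146689
Convexity effect: 0.5 × 32.78057 × (0.028)² = +0.0128500
ΔP/P ≈ -0.146689 + 0.0128500 = -0.133839 = -13.3839%.

-13.384%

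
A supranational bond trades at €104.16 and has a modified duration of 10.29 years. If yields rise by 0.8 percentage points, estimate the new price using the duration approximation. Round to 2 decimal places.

€95.59

Duration approximation: ΔP/P ≈ -D_mod · Δy = -10.29 × (+0.008) = -0.082320.
New price ≈ 104.16 × (1 - 0.082320) = 95.5855488.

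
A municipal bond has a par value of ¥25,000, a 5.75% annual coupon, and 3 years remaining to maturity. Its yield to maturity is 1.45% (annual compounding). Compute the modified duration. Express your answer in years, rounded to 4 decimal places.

2.8089 years

Periodic yield y = 0.0145. First find Macaulay duration:
  t   CF        PV=CF/(1+0.0145)^t    t·PV
  1     1,437.50     1,416.9542     1,416.9542
  2     1,437.50     1,396.7020     2,793.4040
  3    26,437.50    25,320.0309    75,960.0926
  Σ                 28,133.6870    80,170.4507
P = 28,133.6870; Macaulay duration = 80,170.4507 / 28,133.6870 = 2.84962 years.
Modified duration = D_Mac / (1 + y) = 2.84962 / 1.0145 = 2.80890 years.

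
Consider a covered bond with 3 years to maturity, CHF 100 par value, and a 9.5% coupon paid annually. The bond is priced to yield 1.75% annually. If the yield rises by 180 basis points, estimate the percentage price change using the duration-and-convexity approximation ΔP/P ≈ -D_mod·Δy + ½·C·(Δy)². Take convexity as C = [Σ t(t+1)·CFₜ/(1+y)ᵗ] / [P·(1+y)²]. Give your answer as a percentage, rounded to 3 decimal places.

-4.736%

With y = 0.0175:
  t   CF        PV=CF/(1+0.0175)^t    t·PV        t(t+1)·PV
  1         9.50         9.3366         9.3366          18.6732
  2         9.50         9.1760        18.3521          55.0562
  3       109.50       103.9467       311.8402       1,247.3609
  Σ                    122.4594       339.5289       1,321.0902
P = 122.4594; D_Mac = 2.77258 yrs; D_mod = 2.72490 yrs; C = 10.42009.
Duration effect: -2.72490 × (+0.018) = -0.049048
Convexity effect: 0.5 × 10.42009 × (0.018)² = +0.0016881
ΔP/P ≈ -0.049048 + 0.0016881 = -0.047360 = -4.7360%.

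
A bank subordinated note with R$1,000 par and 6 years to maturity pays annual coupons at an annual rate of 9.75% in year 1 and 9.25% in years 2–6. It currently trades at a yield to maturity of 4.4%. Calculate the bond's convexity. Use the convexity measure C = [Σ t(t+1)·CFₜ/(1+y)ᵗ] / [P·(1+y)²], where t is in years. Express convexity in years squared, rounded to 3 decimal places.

29.886

With y = 0.044:
  t   CF        PV=CF/(1+0.044)^t    t·PV        t(t+1)·PV
  1        97.50        93.3908        93.3908         186.7816
  2        92.50        84.8674       169.7347         509.2042
  3        92.50        81.2906       243.8717         975.4870
  4        92.50        77.8645       311.4582       1,557.2909
  5        92.50        74.5829       372.9145       2,237.4869
  6     1,092.50       843.7591     5,062.5544      35,437.8809
  Σ                  1,255.7553     6,253.9244      40,904.1314
P = 1,255.7553.
Convexity = Σ t(t+1)·PV / [P·(1+y)²] = 40,904.1314 / (1,255.7553 × 1.089936) = 29.88554.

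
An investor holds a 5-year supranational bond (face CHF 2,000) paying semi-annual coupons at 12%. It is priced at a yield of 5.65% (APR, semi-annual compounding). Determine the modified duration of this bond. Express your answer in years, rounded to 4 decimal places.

Periodic yield y = 0.02825. First find Macaulay duration:
  t   CF        PV=CF/(1+0.02825)^t    t·PV
  1       120.00       116.7031       116.7031
  2       120.00       113.4969       226.9937
  3       120.00       110.3787       331.1360
  4       120.00       107.3461       429.3845
  5       120.00       104.3969       521.9846
  6       120.00       101.5287       609.1724
  7       120.00        98.7393       691.1754
  8       120.00        96.0266       768.2127
  9       120.00        93.3884       840.4953
  10    2,120.00     1,604.5331    16,045.3309
  Σ                  2,546.5378    20,580.5886
P = 2,546.5378; Macaulay duration = 20,580.5886 / 2,546.5378 = 8.08179 half-year periods = 4.04090 years.
Modified duration = D_Mac / (1 + y) = 4.04090 / 1.02825 = 3.92988 years.

3.9299 years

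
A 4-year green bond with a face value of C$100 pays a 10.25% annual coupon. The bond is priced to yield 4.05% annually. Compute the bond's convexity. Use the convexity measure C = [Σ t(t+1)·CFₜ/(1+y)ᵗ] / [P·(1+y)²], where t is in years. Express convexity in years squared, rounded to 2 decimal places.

With y = 0.0405:
  t   CF        PV=CF/(1+0.0405)^t    t·PV        t(t+1)·PV
  1        10.25         9.8510         9.8510          19.7021
  2        10.25         9.4676        18.9352          56.8056
  3        10.25         9.0991        27.2972         109.1890
  4       110.25        94.0611       376.2446       1,881.2229
  Σ                    122.4789       432.3281       2,066.9195
P = 122.4789.
Convexity = Σ t(t+1)·PV / [P·(1+y)²] = 2,066.9195 / (122.4789 × 1.082640) = 15.58756.

15.59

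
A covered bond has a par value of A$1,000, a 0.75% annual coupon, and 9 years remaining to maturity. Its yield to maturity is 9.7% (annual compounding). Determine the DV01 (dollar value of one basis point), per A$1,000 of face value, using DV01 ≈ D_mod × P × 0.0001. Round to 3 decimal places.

A$0.374

Periodic yield y = 0.097.
  t   CF        PV=CF/(1+0.097)^t    t·PV
  1         7.50         6.8368         6.8368
  2         7.50         6.2323        12.4646
  3         7.50         5.6812        17.0437
  4         7.50         5.1789        20.7155
  5         7.50         4.7209        23.6047
  6         7.50         4.3035        25.8210
  7         7.50         3.9230        27.4608
  8         7.50         3.5761        28.6087
  9     1,007.50       437.9105     3,941.1949
  Σ                    478.3632     4,103.7506
P = 478.3632; D_Mac = 8.57873 yrs; D_mod = 7.82018 yrs.
DV01 ≈ 7.82018 × 478.3632 × 0.0001 = 0.374088.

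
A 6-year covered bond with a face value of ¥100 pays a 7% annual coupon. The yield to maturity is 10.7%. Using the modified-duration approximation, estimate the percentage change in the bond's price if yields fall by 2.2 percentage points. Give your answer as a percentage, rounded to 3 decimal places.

Periodic yield y = 0.107. Modified duration first:
  t   CF        PV=CF/(1+0.107)^t    t·PV
  1         7.00         6.3234         6.3234
  2         7.00         5.7122        11.4244
  3         7.00         5.1601        15.4802
  4         7.00         4.6613        18.6452
  5         7.00         4.2108        21.0538
  6       107.00        58.1431       348.8585
  Σ                     84.2108       421.7855
P = 84.2108; D_Mac = 5.00869 yrs; D_mod = 5.00869/(1+0.107) = 4.52456 yrs.
ΔP/P ≈ -D_mod · Δy = -4.52456 × (-0.022) = +0.099540 = +9.9540%.

+9.954%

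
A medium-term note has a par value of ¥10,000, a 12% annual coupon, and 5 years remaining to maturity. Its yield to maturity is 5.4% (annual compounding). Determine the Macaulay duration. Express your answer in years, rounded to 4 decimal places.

Periodic yield y = 0.054. Discount each cash flow and weight by its year:
  t   CF        PV=CF/(1+0.054)^t    t·PV
  1     1,200.00     1,138.5199     1,138.5199
  2     1,200.00     1,080.1897     2,160.3794
  3     1,200.00     1,024.8479     3,074.5437
  4     1,200.00       972.3415     3,889.3658
  5    11,200.00     8,610.2343    43,051.1714
  Σ                 12,826.1332    53,313.9802
Price P = Σ PV = 12,826.1332.
Macaulay duration = Σ(t·PV) / P = 53,313.9802 / 12,826.1332 = 4.15667 years.

4.1567 years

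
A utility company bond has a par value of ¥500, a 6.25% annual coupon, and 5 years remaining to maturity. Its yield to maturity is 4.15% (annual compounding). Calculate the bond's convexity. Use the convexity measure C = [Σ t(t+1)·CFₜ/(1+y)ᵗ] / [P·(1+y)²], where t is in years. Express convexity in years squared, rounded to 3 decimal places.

23.786

With y = 0.0415:
  t   CF        PV=CF/(1+0.0415)^t    t·PV        t(t+1)·PV
  1        31.25        30.0048        30.0048          60.0096
  2        31.25        28.8092        57.6184         172.8553
  3        31.25        27.6613        82.9838         331.9353
  4        31.25        26.5591       106.2363         531.1815
  5       531.25       433.5134     2,167.5672      13,005.4034
  Σ                    546.5478     2,444.4106      14,101.3851
P = 546.5478.
Convexity = Σ t(t+1)·PV / [P·(1+y)²] = 14,101.3851 / (546.5478 × 1.084722) = 23.78565.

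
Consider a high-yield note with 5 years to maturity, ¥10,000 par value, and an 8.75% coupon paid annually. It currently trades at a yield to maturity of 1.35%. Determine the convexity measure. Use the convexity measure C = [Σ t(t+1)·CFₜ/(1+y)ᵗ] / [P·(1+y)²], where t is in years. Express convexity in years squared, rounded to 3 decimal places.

With y = 0.0135:
  t   CF        PV=CF/(1+0.0135)^t    t·PV        t(t+1)·PV
  1       875.00       863.3448       863.3448       1,726.6897
  2       875.00       851.8449     1,703.6899       5,111.0696
  3       875.00       840.4982     2,521.4946      10,085.9785
  4       875.00       829.3026     3,317.2105      16,586.0525
  5    10,875.00    10,169.7552    50,848.7762     305,092.6571
  Σ                 13,554.7459    59,254.5160     338,602.4474
P = 13,554.7459.
Convexity = Σ t(t+1)·PV / [P·(1+y)²] = 338,602.4474 / (13,554.7459 × 1.027182) = 24.31931.

24.319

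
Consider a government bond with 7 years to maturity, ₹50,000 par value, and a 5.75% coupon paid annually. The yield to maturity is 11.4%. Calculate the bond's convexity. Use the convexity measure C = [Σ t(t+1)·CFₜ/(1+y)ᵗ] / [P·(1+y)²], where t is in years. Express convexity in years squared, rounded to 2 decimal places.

34.66

With y = 0.114:
  t   CF        PV=CF/(1+0.114)^t    t·PV        t(t+1)·PV
  1     2,875.00     2,580.7899     2,580.7899       5,161.5799
  2     2,875.00     2,316.6876     4,633.3751      13,900.1254
  3     2,875.00     2,079.6118     6,238.8355      24,955.3418
  4     2,875.00     1,866.7970     7,467.1879      37,335.9393
  5     2,875.00     1,675.7603     8,378.8014      50,272.8087
  6     2,875.00     1,504.2732     9,025.6389      63,179.4723
  7    52,875.00    24,834.4213   173,840.9492   1,390,727.5933
  Σ                 36,858.3410   212,165.5779   1,585,532.8606
P = 36,858.3410.
Convexity = Σ t(t+1)·PV / [P·(1+y)²] = 1,585,532.8606 / (36,858.3410 × 1.240996) = 34.66323.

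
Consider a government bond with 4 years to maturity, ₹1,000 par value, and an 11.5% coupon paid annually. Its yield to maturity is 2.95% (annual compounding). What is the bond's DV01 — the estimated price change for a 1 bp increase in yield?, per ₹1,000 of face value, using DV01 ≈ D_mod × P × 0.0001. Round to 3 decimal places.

₹0.448

Periodic yield y = 0.0295.
  t   CF        PV=CF/(1+0.0295)^t    t·PV
  1       115.00       111.7047       111.7047
  2       115.00       108.5038       217.0077
  3       115.00       105.3947       316.1841
  4     1,115.00       992.5890     3,970.3561
  Σ                  1,318.1923     4,615.2526
P = 1,318.1923; D_Mac = 3.50120 yrs; D_mod = 3.40087 yrs.
DV01 ≈ 3.40087 × 1,318.1923 × 0.0001 = 0.448300.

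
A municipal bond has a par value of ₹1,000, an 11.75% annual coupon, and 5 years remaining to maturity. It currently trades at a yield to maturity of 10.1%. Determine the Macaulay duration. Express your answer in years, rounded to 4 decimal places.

4.0835 years

Periodic yield y = 0.101. Discount each cash flow and weight by its year:
  t   CF        PV=CF/(1+0.101)^t    t·PV
  1       117.50       106.7212       106.7212
  2       117.50        96.9311       193.8622
  3       117.50        88.0392       264.1175
  4       117.50        79.9629       319.8516
  5     1,117.50       690.7342     3,453.6708
  Σ                  1,062.3885     4,338.2234
Price P = Σ PV = 1,062.3885.
Macaulay duration = Σ(t·PV) / P = 4,338.2234 / 1,062.3885 = 4.08346 years.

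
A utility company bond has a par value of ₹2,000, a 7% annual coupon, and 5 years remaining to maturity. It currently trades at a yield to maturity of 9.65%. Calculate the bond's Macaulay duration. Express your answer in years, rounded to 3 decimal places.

4.349 years

Periodic yield y = 0.0965. Discount each cash flow and weight by its year:
  t   CF        PV=CF/(1+0.0965)^t    t·PV
  1       140.00       127.6790       127.6790
  2       140.00       116.4423       232.8846
  3       140.00       106.1945       318.5836
  4       140.00        96.8486       387.3945
  5     2,140.00     1,350.1145     6,750.5724
  Σ                  1,797.2789     7,817.1140
Price P = Σ PV = 1,797.2789.
Macaulay duration = Σ(t·PV) / P = 7,817.1140 / 1,797.2789 = 4.34942 years.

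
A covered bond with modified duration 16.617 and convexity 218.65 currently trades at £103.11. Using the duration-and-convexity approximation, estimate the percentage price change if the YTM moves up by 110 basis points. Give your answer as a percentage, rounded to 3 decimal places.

-16.956%

Duration effect: -D_mod·Δy = -16.617 × (+0.011) = -0.182787
Convexity effect: ½·C·(Δy)² = 0.5 × 218.65 × (0.011)² = +0.013228325
ΔP/P ≈ -0.182787 + 0.013228325 = -0.169558675
= -16.9558675%.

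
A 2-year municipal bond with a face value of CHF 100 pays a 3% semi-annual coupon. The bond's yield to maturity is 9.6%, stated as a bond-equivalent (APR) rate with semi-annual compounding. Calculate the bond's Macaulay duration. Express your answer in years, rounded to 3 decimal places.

1.953 years

Periodic yield y = 0.048. Discount each cash flow and weight by its period:
  t   CF        PV=CF/(1+0.048)^t    t·PV
  1         1.50         1.4313         1.4313
  2         1.50         1.3657         2.7315
  3         1.50         1.3032         3.9096
  4       101.50        84.1436       336.5743
  Σ                     88.2438       344.6466
Price P = Σ PV = 88.2438.
Macaulay duration = Σ(t·PV) / P = 344.6466 / 88.2438 = 3.90562 half-year periods.
In years: 3.90562 / 2 = 1.95281 years.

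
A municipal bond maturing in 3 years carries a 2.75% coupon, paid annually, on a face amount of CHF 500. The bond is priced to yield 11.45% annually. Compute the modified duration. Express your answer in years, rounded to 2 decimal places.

Periodic yield y = 0.1145. First find Macaulay duration:
  t   CF        PV=CF/(1+0.1145)^t    t·PV
  1        13.75        12.3374        12.3374
  2        13.75        11.0699        22.1397
  3       513.75       371.1177     1,113.3530
  Σ                    394.5249     1,147.8301
P = 394.5249; Macaulay duration = 1,147.8301 / 394.5249 = 2.90940 years.
Modified duration = D_Mac / (1 + y) = 2.90940 / 1.1145 = 2.61050 years.

2.61 years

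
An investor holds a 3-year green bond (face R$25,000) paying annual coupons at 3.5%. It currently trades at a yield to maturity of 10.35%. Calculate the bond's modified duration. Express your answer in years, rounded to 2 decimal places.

2.62 years

Periodic yield y = 0.1035. First find Macaulay duration:
  t   CF        PV=CF/(1+0.1035)^t    t·PV
  1       875.00       792.9316       792.9316
  2       875.00       718.5606     1,437.1211
  3    25,875.00    19,255.8789    57,767.6367
  Σ                 20,767.3710    59,997.6894
P = 20,767.3710; Macaulay duration = 59,997.6894 / 20,767.3710 = 2.88904 years.
Modified duration = D_Mac / (1 + y) = 2.88904 / 1.1035 = 2.61807 years.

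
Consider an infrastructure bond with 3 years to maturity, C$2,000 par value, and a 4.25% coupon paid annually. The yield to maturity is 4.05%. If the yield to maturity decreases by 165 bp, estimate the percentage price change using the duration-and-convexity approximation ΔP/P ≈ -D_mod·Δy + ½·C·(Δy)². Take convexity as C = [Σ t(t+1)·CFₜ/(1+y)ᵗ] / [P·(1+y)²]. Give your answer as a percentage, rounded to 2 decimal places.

+4.71%

With y = 0.0405:
  t   CF        PV=CF/(1+0.0405)^t    t·PV        t(t+1)·PV
  1        85.00        81.6915        81.6915         163.3830
  2        85.00        78.5118       157.0235         471.0706
  3     2,085.00     1,850.8866     5,552.6597      22,210.6389
  Σ                  2,011.0898     5,791.3748      22,845.0925
P = 2,011.0898; D_Mac = 2.87972 yrs; D_mod = 2.76763 yrs; C = 10.49246.
Duration effect: -2.76763 × (-0.0165) = +0.045666
Convexity effect: 0.5 × 10.49246 × (-0.0165)² = +0.0014283
ΔP/P ≈ +0.045666 + 0.0014283 = +0.047094 = +4.7094%.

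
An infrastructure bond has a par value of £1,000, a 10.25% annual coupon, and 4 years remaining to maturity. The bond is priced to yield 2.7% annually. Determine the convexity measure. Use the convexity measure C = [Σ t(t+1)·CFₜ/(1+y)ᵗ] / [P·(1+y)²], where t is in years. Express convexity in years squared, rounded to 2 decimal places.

16.07

With y = 0.027:
  t   CF        PV=CF/(1+0.027)^t    t·PV        t(t+1)·PV
  1       102.50        99.8053        99.8053         199.6105
  2       102.50        97.1814       194.3627         583.0882
  3       102.50        94.6264       283.8793       1,135.5174
  4     1,102.50       991.0529     3,964.2115      19,821.0574
  Σ                  1,282.6659     4,542.2588      21,739.2735
P = 1,282.6659.
Convexity = Σ t(t+1)·PV / [P·(1+y)²] = 21,739.2735 / (1,282.6659 × 1.054729) = 16.06906.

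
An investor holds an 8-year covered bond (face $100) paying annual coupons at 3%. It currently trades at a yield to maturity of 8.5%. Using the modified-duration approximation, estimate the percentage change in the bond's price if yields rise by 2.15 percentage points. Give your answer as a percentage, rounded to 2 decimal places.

Periodic yield y = 0.085. Modified duration first:
  t   CF        PV=CF/(1+0.085)^t    t·PV
  1         3.00         2.7650         2.7650
  2         3.00         2.5484         5.0967
  3         3.00         2.3487         7.0462
  4         3.00         2.1647         8.6589
  5         3.00         1.9951         9.9757
  6         3.00         1.8388        11.0330
  7         3.00         1.6948        11.8635
  8       103.00        53.6290       429.0316
  Σ                     68.9845       485.4705
P = 68.9845; D_Mac = 7.03739 yrs; D_mod = 7.03739/(1+0.085) = 6.48607 yrs.
ΔP/P ≈ -D_mod · Δy = -6.48607 × (+0.0215) = -0.139451 = -13.9451%.

-13.95%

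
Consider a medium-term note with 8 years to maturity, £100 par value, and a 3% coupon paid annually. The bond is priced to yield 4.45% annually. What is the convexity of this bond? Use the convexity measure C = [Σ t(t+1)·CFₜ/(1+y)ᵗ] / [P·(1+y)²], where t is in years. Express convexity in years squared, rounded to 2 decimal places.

57.10

With y = 0.0445:
  t   CF        PV=CF/(1+0.0445)^t    t·PV        t(t+1)·PV
  1         3.00         2.8722         2.8722           5.7444
  2         3.00         2.7498         5.4996          16.4989
  3         3.00         2.6327         7.8980          31.5920
  4         3.00         2.5205        10.0820          50.4101
  5         3.00         2.4131        12.0656          72.3936
  6         3.00         2.3103        13.8619          97.0331
  7         3.00         2.2119        15.4832         123.8654
  8       103.00        72.7059       581.6472       5,234.8250
  Σ                     90.4164       649.4097       5,632.3625
P = 90.4164.
Convexity = Σ t(t+1)·PV / [P·(1+y)²] = 5,632.3625 / (90.4164 × 1.090980) = 57.09874.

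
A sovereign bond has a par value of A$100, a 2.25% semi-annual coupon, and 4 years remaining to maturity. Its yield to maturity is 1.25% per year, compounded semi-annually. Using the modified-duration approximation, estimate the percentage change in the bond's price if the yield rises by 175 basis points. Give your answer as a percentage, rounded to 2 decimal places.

-6.70%

Periodic yield y = 0.00625. Modified duration first:
  t   CF        PV=CF/(1+0.00625)^t    t·PV
  1        1.125         1.1180         1.1180
  2        1.125         1.1111         2.2221
  3        1.125         1.1042         3.3125
  4        1.125         1.0973         4.3892
  5        1.125         1.0905         5.4525
  6        1.125         1.0837         6.5023
  7        1.125         1.0770         7.5389
  8      101.125        96.2080       769.6644
  Σ                    103.8898       800.2000
P = 103.8898; D_Mac = 7.70239 half-year periods = 3.85120 yrs; D_mod = 3.85120/(1+0.00625) = 3.82728 yrs.
ΔP/P ≈ -D_mod · Δy = -3.82728 × (+0.0175) = -0.066977 = -6.6977%.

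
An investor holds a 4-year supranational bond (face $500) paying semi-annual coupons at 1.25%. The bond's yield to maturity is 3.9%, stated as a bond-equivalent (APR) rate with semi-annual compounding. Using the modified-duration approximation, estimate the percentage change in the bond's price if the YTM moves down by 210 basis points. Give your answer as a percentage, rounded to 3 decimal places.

Periodic yield y = 0.0195. Modified duration first:
  t   CF        PV=CF/(1+0.0195)^t    t·PV
  1        3.125         3.0652         3.0652
  2        3.125         3.0066         6.0132
  3        3.125         2.9491         8.8473
  4        3.125         2.8927        11.5707
  5        3.125         2.8374        14.1868
  6        3.125         2.7831        16.6985
  7        3.125         2.7299        19.1090
  8      503.125       431.1000     3,448.8003
  Σ                    451.3639     3,528.2910
P = 451.3639; D_Mac = 7.81695 half-year periods = 3.90848 yrs; D_mod = 3.90848/(1+0.0195) = 3.83372 yrs.
ΔP/P ≈ -D_mod · Δy = -3.83372 × (-0.021) = +0.080508 = +8.0508%.

+8.051%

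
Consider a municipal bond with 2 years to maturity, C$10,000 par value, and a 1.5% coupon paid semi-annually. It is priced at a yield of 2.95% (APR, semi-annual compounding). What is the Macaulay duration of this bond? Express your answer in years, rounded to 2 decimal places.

Periodic yield y = 0.01475. Discount each cash flow and weight by its period:
  t   CF        PV=CF/(1+0.01475)^t    t·PV
  1        75.00        73.9098        73.9098
  2        75.00        72.8355       145.6710
  3        75.00        71.7768       215.3304
  4    10,075.00     9,501.8641    38,007.4564
  Σ                  9,720.3862    38,442.3677
Price P = Σ PV = 9,720.3862.
Macaulay duration = Σ(t·PV) / P = 38,442.3677 / 9,720.3862 = 3.95482 half-year periods.
In years: 3.95482 / 2 = 1.97741 years.

1.98 years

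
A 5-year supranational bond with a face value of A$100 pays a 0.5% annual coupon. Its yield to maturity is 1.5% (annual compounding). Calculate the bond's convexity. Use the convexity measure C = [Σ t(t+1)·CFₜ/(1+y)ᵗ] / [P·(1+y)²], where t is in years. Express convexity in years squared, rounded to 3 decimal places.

With y = 0.015:
  t   CF        PV=CF/(1+0.015)^t    t·PV        t(t+1)·PV
  1         0.50         0.4926         0.4926           0.9852
  2         0.50         0.4853         0.9707           2.9120
  3         0.50         0.4782         1.4345           5.7379
  4         0.50         0.4711         1.8844           9.4218
  5       100.50        93.2902       466.4508       2,798.7049
  Σ                     95.2174       471.2329       2,817.7618
P = 95.2174.
Convexity = Σ t(t+1)·PV / [P·(1+y)²] = 2,817.7618 / (95.2174 × 1.030225) = 28.72474.

28.725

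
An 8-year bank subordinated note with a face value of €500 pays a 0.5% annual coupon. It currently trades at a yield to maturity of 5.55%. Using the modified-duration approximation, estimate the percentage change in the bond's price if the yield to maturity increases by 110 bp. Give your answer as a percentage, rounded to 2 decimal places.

-8.15%

Periodic yield y = 0.0555. Modified duration first:
  t   CF        PV=CF/(1+0.0555)^t    t·PV
  1         2.50         2.3685         2.3685
  2         2.50         2.2440         4.4880
  3         2.50         2.1260         6.3780
  4         2.50         2.0142         8.0569
  5         2.50         1.9083         9.5415
  6         2.50         1.8080        10.8478
  7         2.50         1.7129        11.9903
  8       502.50       326.1896     2,609.5171
  Σ                    340.3716     2,663.1883
P = 340.3716; D_Mac = 7.82436 yrs; D_mod = 7.82436/(1+0.0555) = 7.41294 yrs.
ΔP/P ≈ -D_mod · Δy = -7.41294 × (+0.011) = -0.081542 = -8.1542%.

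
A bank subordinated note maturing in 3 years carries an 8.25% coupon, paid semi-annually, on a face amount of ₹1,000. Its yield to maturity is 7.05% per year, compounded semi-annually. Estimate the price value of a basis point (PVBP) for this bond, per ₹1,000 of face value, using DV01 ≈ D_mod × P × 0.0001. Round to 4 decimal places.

₹0.2715

Periodic yield y = 0.03525.
  t   CF        PV=CF/(1+0.03525)^t    t·PV
  1        41.25        39.8454        39.8454
  2        41.25        38.4887        76.9774
  3        41.25        37.1782       111.5346
  4        41.25        35.9123       143.6491
  5        41.25        34.6895       173.4474
  6     1,041.25       845.8310     5,074.9858
  Σ                  1,031.9451     5,620.4398
P = 1,031.9451; D_Mac = 5.44645 half-year periods = 2.72323 yrs; D_mod = 2.63050 yrs.
DV01 ≈ 2.63050 × 1,031.9451 × 0.0001 = 0.271453.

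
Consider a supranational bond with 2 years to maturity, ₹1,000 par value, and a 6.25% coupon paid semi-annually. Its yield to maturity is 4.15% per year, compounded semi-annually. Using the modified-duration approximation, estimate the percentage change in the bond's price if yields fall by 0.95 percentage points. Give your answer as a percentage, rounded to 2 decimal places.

Periodic yield y = 0.02075. Modified duration first:
  t   CF        PV=CF/(1+0.02075)^t    t·PV
  1        31.25        30.6147        30.6147
  2        31.25        29.9924        59.9848
  3        31.25        29.3827        88.1481
  4     1,031.25       949.9186     3,799.6745
  Σ                  1,039.9085     3,978.4222
P = 1,039.9085; D_Mac = 3.82574 half-year periods = 1.91287 yrs; D_mod = 1.91287/(1+0.02075) = 1.87399 yrs.
ΔP/P ≈ -D_mod · Δy = -1.87399 × (-0.0095) = +0.017803 = +1.7803%.

+1.78%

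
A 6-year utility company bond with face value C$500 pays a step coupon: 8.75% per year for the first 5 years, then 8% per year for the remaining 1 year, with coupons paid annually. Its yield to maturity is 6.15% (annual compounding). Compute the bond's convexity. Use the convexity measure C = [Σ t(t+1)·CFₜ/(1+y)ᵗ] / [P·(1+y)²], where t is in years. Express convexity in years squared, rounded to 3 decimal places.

28.904

With y = 0.0615:
  t   CF        PV=CF/(1+0.0615)^t    t·PV        t(t+1)·PV
  1        43.75        41.2153        41.2153          82.4305
  2        43.75        38.8274        77.6548         232.9643
  3        43.75        36.5778       109.7335         438.9341
  4        43.75        34.4586       137.8345         689.1727
  5        43.75        32.4622       162.3110         973.8663
  6       540.00       377.4625     2,264.7748      15,853.4234
  Σ                    561.0038     2,793.5239      18,270.7912
P = 561.0038.
Convexity = Σ t(t+1)·PV / [P·(1+y)²] = 18,270.7912 / (561.0038 × 1.126782) = 28.90358.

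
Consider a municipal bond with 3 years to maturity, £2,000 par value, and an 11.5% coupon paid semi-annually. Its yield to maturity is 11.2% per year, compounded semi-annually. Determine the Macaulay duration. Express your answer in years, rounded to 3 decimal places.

2.622 years

Periodic yield y = 0.056. Discount each cash flow and weight by its period:
  t   CF        PV=CF/(1+0.056)^t    t·PV
  1       115.00       108.9015       108.9015
  2       115.00       103.1264       206.2529
  3       115.00        97.6576       292.9728
  4       115.00        92.4788       369.9152
  5       115.00        87.5746       437.8731
  6     2,115.00     1,525.2002     9,151.2014
  Σ                  2,014.9392    10,567.1169
Price P = Σ PV = 2,014.9392.
Macaulay duration = Σ(t·PV) / P = 10,567.1169 / 2,014.9392 = 5.24438 half-year periods.
In years: 5.24438 / 2 = 2.62219 years.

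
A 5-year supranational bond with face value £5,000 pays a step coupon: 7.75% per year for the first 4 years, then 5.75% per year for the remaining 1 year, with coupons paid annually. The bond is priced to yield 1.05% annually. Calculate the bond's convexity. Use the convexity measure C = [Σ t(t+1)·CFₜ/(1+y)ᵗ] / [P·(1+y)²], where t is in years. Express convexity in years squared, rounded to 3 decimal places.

With y = 0.0105:
  t   CF        PV=CF/(1+0.0105)^t    t·PV        t(t+1)·PV
  1       387.50       383.4735       383.4735         766.9471
  2       387.50       379.4889       758.9778       2,276.9334
  3       387.50       375.5457     1,126.6370       4,506.5480
  4       387.50       371.6434     1,486.5736       7,432.8682
  5     5,287.50     5,018.4406    25,092.2032     150,553.2191
  Σ                  6,528.5921    28,847.8651     165,536.5157
P = 6,528.5921.
Convexity = Σ t(t+1)·PV / [P·(1+y)²] = 165,536.5157 / (6,528.5921 × 1.021110) = 24.83142.

24.831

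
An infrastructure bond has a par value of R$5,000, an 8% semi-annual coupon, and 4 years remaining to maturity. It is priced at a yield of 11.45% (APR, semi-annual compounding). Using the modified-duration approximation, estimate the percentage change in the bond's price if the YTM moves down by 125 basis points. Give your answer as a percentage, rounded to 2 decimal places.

+4.10%

Periodic yield y = 0.05725. Modified duration first:
  t   CF        PV=CF/(1+0.05725)^t    t·PV
  1       200.00       189.1700       189.1700
  2       200.00       178.9265       357.8530
  3       200.00       169.2376       507.7129
  4       200.00       160.0734       640.2937
  5       200.00       151.4055       757.0273
  6       200.00       143.2069       859.2412
  7       200.00       135.4522       948.1656
  8     5,200.00     3,331.0549    26,648.4394
  Σ                  4,458.5270    30,907.9029
P = 4,458.5270; D_Mac = 6.93231 half-year periods = 3.46616 yrs; D_mod = 3.46616/(1+0.05725) = 3.27846 yrs.
ΔP/P ≈ -D_mod · Δy = -3.27846 × (-0.0125) = +0.040981 = +4.0981%.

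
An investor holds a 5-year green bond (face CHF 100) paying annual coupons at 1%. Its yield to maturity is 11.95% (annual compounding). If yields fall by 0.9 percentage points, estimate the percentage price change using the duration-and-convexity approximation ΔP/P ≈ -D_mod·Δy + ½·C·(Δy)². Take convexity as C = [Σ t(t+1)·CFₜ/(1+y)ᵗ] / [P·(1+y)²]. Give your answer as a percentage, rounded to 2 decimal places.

+4.01%

With y = 0.1195:
  t   CF        PV=CF/(1+0.1195)^t    t·PV        t(t+1)·PV
  1         1.00         0.8933         0.8933           1.7865
  2         1.00         0.7979         1.5958           4.7874
  3         1.00         0.7127         2.1382           8.5528
  4         1.00         0.6367         2.5466          12.7331
  5       101.00        57.4382       287.1910       1,723.1462
  Σ                     60.4788       294.3649       1,751.0061
P = 60.4788; D_Mac = 4.86724 yrs; D_mod = 4.34770 yrs; C = 23.10131.
Duration effect: -4.34770 × (-0.009) = +0.039129
Convexity effect: 0.5 × 23.10131 × (-0.009)² = +0.0009356
ΔP/P ≈ +0.039129 + 0.0009356 = +0.040065 = +4.0065%.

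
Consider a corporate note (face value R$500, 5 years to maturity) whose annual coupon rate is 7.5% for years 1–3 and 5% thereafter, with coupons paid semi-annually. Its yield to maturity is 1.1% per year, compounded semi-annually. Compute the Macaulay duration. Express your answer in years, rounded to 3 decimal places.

4.374 years

Periodic yield y = 0.0055. Discount each cash flow and weight by its period:
  t   CF        PV=CF/(1+0.0055)^t    t·PV
  1        18.75        18.6474        18.6474
  2        18.75        18.5454        37.0909
  3        18.75        18.4440        55.3320
  4        18.75        18.3431        73.3724
  5        18.75        18.2428        91.2139
  6        18.75        18.1430       108.8579
  7        12.50        12.0292        84.2042
  8        12.50        11.9634        95.7069
  9        12.50        11.8979       107.0814
  10      512.50       485.1467     4,851.4674
  Σ                    631.4030     5,522.9744
Price P = Σ PV = 631.4030.
Macaulay duration = Σ(t·PV) / P = 5,522.9744 / 631.4030 = 8.74715 half-year periods.
In years: 8.74715 / 2 = 4.37357 years.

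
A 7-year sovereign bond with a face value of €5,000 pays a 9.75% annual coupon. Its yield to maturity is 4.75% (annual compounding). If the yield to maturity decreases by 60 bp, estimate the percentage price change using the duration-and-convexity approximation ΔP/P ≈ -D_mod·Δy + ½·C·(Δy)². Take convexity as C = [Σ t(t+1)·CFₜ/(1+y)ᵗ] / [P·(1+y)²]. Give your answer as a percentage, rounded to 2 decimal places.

With y = 0.0475:
  t   CF        PV=CF/(1+0.0475)^t    t·PV        t(t+1)·PV
  1       487.50       465.3938       465.3938         930.7876
  2       487.50       444.2900       888.5800       2,665.7401
  3       487.50       424.1432     1,272.4296       5,089.7186
  4       487.50       404.9100     1,619.6400       8,098.1998
  5       487.50       386.5489     1,932.7446      11,596.4675
  6       487.50       369.0204     2,214.1227      15,498.8588
  7     5,487.50     3,965.4850    27,758.3950     222,067.1602
  Σ                  6,459.7914    36,151.3057     265,946.9326
P = 6,459.7914; D_Mac = 5.59636 yrs; D_mod = 5.34259 yrs; C = 37.52048.
Duration effect: -5.34259 × (-0.006) = +0.032056
Convexity effect: 0.5 × 37.52048 × (-0.006)² = +0.0006754
ΔP/P ≈ +0.032056 + 0.0006754 = +0.032731 = +3.2731%.

+3.27%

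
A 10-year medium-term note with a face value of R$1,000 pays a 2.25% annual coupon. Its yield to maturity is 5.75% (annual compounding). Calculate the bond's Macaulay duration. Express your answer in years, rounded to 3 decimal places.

Periodic yield y = 0.0575. Discount each cash flow and weight by its year:
  t   CF        PV=CF/(1+0.0575)^t    t·PV
  1        22.50        21.2766        21.2766
  2        22.50        20.1197        40.2394
  3        22.50        19.0257        57.0772
  4        22.50        17.9912        71.9649
  5        22.50        17.0130        85.0649
  6        22.50        16.0879        96.5276
  7        22.50        15.2132       106.4922
  8        22.50        14.3860       115.0879
  9        22.50        13.6038       122.4339
  10    1,022.50       584.6010     5,846.0100
  Σ                    739.3181     6,562.1747
Price P = Σ PV = 739.3181.
Macaulay duration = Σ(t·PV) / P = 6,562.1747 / 739.3181 = 8.87598 years.

8.876 years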